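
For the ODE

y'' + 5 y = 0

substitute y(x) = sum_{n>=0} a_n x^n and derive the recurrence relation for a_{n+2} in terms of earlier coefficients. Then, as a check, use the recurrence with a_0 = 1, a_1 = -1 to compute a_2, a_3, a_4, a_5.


Substitute y = sum_n a_n x^n into y'' + (const) y = 0.
y''(x) = sum_{n>=0} (n+2)(n+1) a_{n+2} x^n.
The ODE becomes sum_n [(n+2)(n+1) a_{n+2} + 5 a_n] x^n = 0.
Setting each coefficient to zero gives the recurrence:
  (n+2)(n+1) a_{n+2} + 5 a_n = 0,
  a_{n+2} = -5 / ((n+1)(n+2)) a_n.

Check with a_0 = 1, a_1 = -1 (apply the recurrence for n = 0, 1, 2, 3): a_0 = 1, a_1 = -1, a_2 = -5/2, a_3 = 5/6, a_4 = 25/24, a_5 = -5/24.

a_{n+2} = -5/((n+1)(n+2)) * a_n; check: a_0 = 1, a_1 = -1, a_2 = -5/2, a_3 = 5/6, a_4 = 25/24, a_5 = -5/24


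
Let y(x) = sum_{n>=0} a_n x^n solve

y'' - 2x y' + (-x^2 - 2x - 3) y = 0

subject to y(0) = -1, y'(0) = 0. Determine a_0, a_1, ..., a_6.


Ansatz: y(x) = sum_{n>=0} a_n x^n, so y'(x) = sum_{n>=1} n a_n x^(n-1) and y''(x) = sum_{n>=2} n(n-1) a_n x^(n-2).
Substitute into P(x) y'' + Q(x) y' + R(x) y = 0 with P(x) = 1, Q(x) = -2x, R(x) = -x^2 - 2x - 3, and match powers of x.
Initial conditions: a_0 = -1, a_1 = 0.
Setting the coefficient of each power of x to zero and solving order by order (substituting the coefficients already found):
  x^0: 2 a_2 - 3 a_0 = 0  ->  2 a_2 = 3 a_0 = -3  ->  a_2 = -3/2
  x^1: 6 a_3 - 5 a_1 - 2 a_0 = 0  ->  6 a_3 = 5 a_1 + 2 a_0 = -2  ->  a_3 = -1/3
  x^2: 12 a_4 - 7 a_2 - 2 a_1 - a_0 = 0  ->  12 a_4 = 7 a_2 + 2 a_1 + a_0 = -23/2  ->  a_4 = -23/24
  x^3: 20 a_5 - 9 a_3 - 2 a_2 - a_1 = 0  ->  20 a_5 = 9 a_3 + 2 a_2 + a_1 = -6  ->  a_5 = -3/10
  x^4: 30 a_6 - 11 a_4 - 2 a_3 - a_2 = 0  ->  30 a_6 = 11 a_4 + 2 a_3 + a_2 = -305/24  ->  a_6 = -61/144
Truncated series: y(x) = -1 - (3/2) x^2 - (1/3) x^3 - (23/24) x^4 - (3/10) x^5 - (61/144) x^6 + O(x^7).

a_0 = -1; a_1 = 0; a_2 = -3/2; a_3 = -1/3; a_4 = -23/24; a_5 = -3/10; a_6 = -61/144


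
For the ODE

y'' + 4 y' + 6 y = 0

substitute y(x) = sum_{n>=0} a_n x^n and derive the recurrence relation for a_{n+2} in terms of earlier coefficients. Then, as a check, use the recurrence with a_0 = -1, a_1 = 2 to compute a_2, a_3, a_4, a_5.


Substitute y = sum_n a_n x^n.
y''(x) has coefficient (n+2)(n+1) a_{n+2} at x^n;
4 y'(x) has coefficient 4 (n+1) a_{n+1} at x^n;
6 y(x) has coefficient 6 a_n at x^n.
Matching x^n: (n+2)(n+1) a_{n+2} + 4 (n+1) a_{n+1} + 6 a_n = 0.
Thus a_{n+2} = [-4 (n+1) a_{n+1} - 6 a_n] / ((n+1)(n+2)).

Check with a_0 = -1, a_1 = 2 (apply the recurrence for n = 0, 1, 2, 3): a_0 = -1, a_1 = 2, a_2 = -1, a_3 = -2/3, a_4 = 7/6, a_5 = -11/15.

a_(n+2) = [-4 (n+1) a_(n+1) - 6 a_n] / ((n+1)(n+2)); check: a_0 = -1, a_1 = 2, a_2 = -1, a_3 = -2/3, a_4 = 7/6, a_5 = -11/15


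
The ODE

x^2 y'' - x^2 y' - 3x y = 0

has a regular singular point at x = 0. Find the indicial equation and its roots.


Divide by x^2 to reach normal form y'' + P_1(x) y' + P_2(x) y = 0 with P_1(x) = -1 and P_2(x) = -3/x.
x = 0 is a singular point because the y-coefficient -3/x has a pole at x = 0.
It is a regular singular point because x P_1(x) = p(x) = -x and x^2 P_2(x) = q(x) = -3x are polynomials, hence analytic at x = 0.
p(0) = 0,  q(0) = 0.
Indicial equation: r(r-1) + p(0) r + q(0) = 0, i.e. r^2 + (p(0) - 1) r + q(0) = 0, i.e. r^2 - 1 r = 0.
Discriminant: (-1)^2 - 4(0) = 1, so r = (1 ± 1)/2.
Solving: r_1 = 1, r_2 = 0.

indicial: r^2 - 1 r = 0; roots r_1 = 1, r_2 = 0


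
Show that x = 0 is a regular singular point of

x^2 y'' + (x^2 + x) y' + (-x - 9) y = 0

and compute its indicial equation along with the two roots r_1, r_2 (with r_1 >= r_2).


Divide by x^2 to reach normal form y'' + P_1(x) y' + P_2(x) y = 0 with P_1(x) = 1 + 1/x and P_2(x) = -1/x - 9/x^2.
x = 0 is a singular point because the y'-coefficient 1 + 1/x has a pole at x = 0 and the y-coefficient -1/x - 9/x^2 has a pole at x = 0.
It is a regular singular point because x P_1(x) = p(x) = x + 1 and x^2 P_2(x) = q(x) = -x - 9 are polynomials, hence analytic at x = 0.
p(0) = 1,  q(0) = -9.
Indicial equation: r(r-1) + p(0) r + q(0) = 0, i.e. r^2 + (p(0) - 1) r + q(0) = 0, i.e. r^2 - 9 = 0.
Discriminant: (0)^2 - 4(-9) = 36, so r = (0 ± 6)/2.
Solving: r_1 = 3, r_2 = -3.

indicial: r^2 - 9 = 0; roots r_1 = 3, r_2 = -3


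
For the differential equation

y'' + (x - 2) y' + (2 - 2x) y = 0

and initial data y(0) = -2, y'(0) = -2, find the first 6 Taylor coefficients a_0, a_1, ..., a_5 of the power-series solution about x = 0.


Ansatz: y(x) = sum_{n>=0} a_n x^n, so y'(x) = sum_{n>=1} n a_n x^(n-1) and y''(x) = sum_{n>=2} n(n-1) a_n x^(n-2).
Substitute into P(x) y'' + Q(x) y' + R(x) y = 0 with P(x) = 1, Q(x) = x - 2, R(x) = 2 - 2x, and match powers of x.
Initial conditions: a_0 = -2, a_1 = -2.
Setting the coefficient of each power of x to zero and solving order by order (substituting the coefficients already found):
  x^0: 2 a_2 - 2 a_1 + 2 a_0 = 0  ->  2 a_2 = 2 a_1 - 2 a_0 = 0  ->  a_2 = 0
  x^1: 6 a_3 - 4 a_2 + 3 a_1 - 2 a_0 = 0  ->  6 a_3 = 4 a_2 - 3 a_1 + 2 a_0 = 2  ->  a_3 = 1/3
  x^2: 12 a_4 - 6 a_3 + 4 a_2 - 2 a_1 = 0  ->  12 a_4 = 6 a_3 - 4 a_2 + 2 a_1 = -2  ->  a_4 = -1/6
  x^3: 20 a_5 - 8 a_4 + 5 a_3 - 2 a_2 = 0  ->  20 a_5 = 8 a_4 - 5 a_3 + 2 a_2 = -3  ->  a_5 = -3/20
Truncated series: y(x) = -2 - 2 x + (1/3) x^3 - (1/6) x^4 - (3/20) x^5 + O(x^6).

a_0 = -2; a_1 = -2; a_2 = 0; a_3 = 1/3; a_4 = -1/6; a_5 = -3/20


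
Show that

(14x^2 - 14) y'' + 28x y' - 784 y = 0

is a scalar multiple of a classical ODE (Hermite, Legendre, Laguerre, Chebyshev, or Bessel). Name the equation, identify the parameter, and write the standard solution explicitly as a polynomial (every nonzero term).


All three coefficients share the factor -14; dividing through by -14 gives  (1 - x^2) y'' - 2x y' + 56 y = 0.
This matches the Legendre equation (1 - x^2) y'' - 2x y' + n(n+1) y = 0 (note the -2x y' term) with n(n+1) = 56, so n = 7; the polynomial solution is P_7(x).
With y = sum_k a_k x^k, matching x^k gives (k+2)(k+1) a_{k+2} = [k(k+1) - n(n+1)] a_k = (k - 7)(k + 8) a_k. The right side vanishes at k = 7, so the series with the parity of 7 terminates at degree 7.
Standard normalization (P_n(1) = 1): leading coefficient (2n)!/(2^n (n!)^2) = 87178291200/(128*25401600) = 429/16, so a_7 = 429/16. Work downward with a_k = (k+1)(k+2) a_{k+2} / ((k - 7)(k + 8)):
  a_5 = (6)(7)(429/16) / ((5 - 7)(5 + 8)) = (9009/8)/(-26) = -693/16
  a_3 = (4)(5)(-693/16) / ((3 - 7)(3 + 8)) = (-3465/4)/(-44) = 315/16
  a_1 = (2)(3)(315/16) / ((1 - 7)(1 + 8)) = (945/8)/(-54) = -35/16
Hence P_7(x) = 429 x^7/16 - 693 x^5/16 + 315 x^3/16 - 35 x/16.

P_7(x); series = 429 x^7/16 - 693 x^5/16 + 315 x^3/16 - 35 x/16


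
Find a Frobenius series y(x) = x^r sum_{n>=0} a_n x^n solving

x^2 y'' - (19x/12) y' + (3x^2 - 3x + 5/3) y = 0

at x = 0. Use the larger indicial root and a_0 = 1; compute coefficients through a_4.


Write in Frobenius form y'' + (p(x)/x) y' + (q(x)/x^2) y = 0:
  p(x) = -19/12,  q(x) = 3x^2 - 3x + 5/3.
Indicial equation: r(r-1) + (-19/12) r + (5/3) = 0 -> roots r_1 = 4/3, r_2 = 5/4.
Take r = r_1 = 4/3. Let y(x) = x^r sum_{n>=0} a_n x^n with a_0 = 1.
Substitute y = x^r sum a_n x^n and match x^{r+n}. The recurrence is
  D(n) a_n - 3 a_{n-1} + 3 a_{n-2} = 0,  where D(n) = (r+n)(r+n-1) + (-19/12)(r+n) + (5/3).
  a_n = [3 a_{n-1} - 3 a_{n-2}] / D(n).
Since the indicial polynomial factors as (r - r_1)(r - r_2), D(n) = (r_1 + n - r_1)(r_1 + n - r_2) = n(n + 1/12).
Evaluating step by step (a_0 = 1):
  n = 1: D(1) = 1(1 + 1/12) = 13/12; numerator = 3(1) = 3; a_1 = (3)/(13/12) = 36/13
  n = 2: D(2) = 2(2 + 1/12) = 25/6; numerator = 3(36/13) - 3(1) = 69/13; a_2 = (69/13)/(25/6) = 414/325
  n = 3: D(3) = 3(3 + 1/12) = 37/4; numerator = 3(414/325) - 3(36/13) = -1458/325; a_3 = (-1458/325)/(37/4) = -5832/12025
  n = 4: D(4) = 4(4 + 1/12) = 49/3; numerator = 3(-5832/12025) - 3(414/325) = -2538/481; a_4 = (-2538/481)/(49/3) = -7614/23569

r = 4/3; a_0 = 1; a_1 = 36/13; a_2 = 414/325; a_3 = -5832/12025; a_4 = -7614/23569


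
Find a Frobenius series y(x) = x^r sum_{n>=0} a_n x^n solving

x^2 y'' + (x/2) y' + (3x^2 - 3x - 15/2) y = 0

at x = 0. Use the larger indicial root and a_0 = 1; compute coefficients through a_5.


Write in Frobenius form y'' + (p(x)/x) y' + (q(x)/x^2) y = 0:
  p(x) = 1/2,  q(x) = 3x^2 - 3x - 15/2.
Indicial equation: r(r-1) + (1/2) r + (-15/2) = 0 -> roots r_1 = 3, r_2 = -5/2.
Take r = r_1 = 3. Let y(x) = x^r sum_{n>=0} a_n x^n with a_0 = 1.
Substitute y = x^r sum a_n x^n and match x^{r+n}. The recurrence is
  D(n) a_n - 3 a_{n-1} + 3 a_{n-2} = 0,  where D(n) = (r+n)(r+n-1) + (1/2)(r+n) + (-15/2).
  a_n = [3 a_{n-1} - 3 a_{n-2}] / D(n).
Since the indicial polynomial factors as (r - r_1)(r - r_2), D(n) = (r_1 + n - r_1)(r_1 + n - r_2) = n(n + 11/2).
Evaluating step by step (a_0 = 1):
  n = 1: D(1) = 1(1 + 11/2) = 13/2; numerator = 3(1) = 3; a_1 = (3)/(13/2) = 6/13
  n = 2: D(2) = 2(2 + 11/2) = 15; numerator = 3(6/13) - 3(1) = -21/13; a_2 = (-21/13)/(15) = -7/65
  n = 3: D(3) = 3(3 + 11/2) = 51/2; numerator = 3(-7/65) - 3(6/13) = -111/65; a_3 = (-111/65)/(51/2) = -74/1105
  n = 4: D(4) = 4(4 + 11/2) = 38; numerator = 3(-74/1105) - 3(-7/65) = 27/221; a_4 = (27/221)/(38) = 27/8398
  n = 5: D(5) = 5(5 + 11/2) = 105/2; numerator = 3(27/8398) - 3(-74/1105) = 8841/41990; a_5 = (8841/41990)/(105/2) = 421/104975

r = 3; a_0 = 1; a_1 = 6/13; a_2 = -7/65; a_3 = -74/1105; a_4 = 27/8398; a_5 = 421/104975


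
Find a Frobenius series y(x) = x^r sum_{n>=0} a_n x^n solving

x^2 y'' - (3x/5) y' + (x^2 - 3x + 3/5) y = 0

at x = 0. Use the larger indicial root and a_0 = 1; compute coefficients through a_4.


Write in Frobenius form y'' + (p(x)/x) y' + (q(x)/x^2) y = 0:
  p(x) = -3/5,  q(x) = x^2 - 3x + 3/5.
Indicial equation: r(r-1) + (-3/5) r + (3/5) = 0 -> roots r_1 = 1, r_2 = 3/5.
Take r = r_1 = 1. Let y(x) = x^r sum_{n>=0} a_n x^n with a_0 = 1.
Substitute y = x^r sum a_n x^n and match x^{r+n}. The recurrence is
  D(n) a_n - 3 a_{n-1} + 1 a_{n-2} = 0,  where D(n) = (r+n)(r+n-1) + (-3/5)(r+n) + (3/5).
  a_n = [3 a_{n-1} - 1 a_{n-2}] / D(n).
Since the indicial polynomial factors as (r - r_1)(r - r_2), D(n) = (r_1 + n - r_1)(r_1 + n - r_2) = n(n + 2/5).
Evaluating step by step (a_0 = 1):
  n = 1: D(1) = 1(1 + 2/5) = 7/5; numerator = 3(1) = 3; a_1 = (3)/(7/5) = 15/7
  n = 2: D(2) = 2(2 + 2/5) = 24/5; numerator = 3(15/7) - 1(1) = 38/7; a_2 = (38/7)/(24/5) = 95/84
  n = 3: D(3) = 3(3 + 2/5) = 51/5; numerator = 3(95/84) - 1(15/7) = 5/4; a_3 = (5/4)/(51/5) = 25/204
  n = 4: D(4) = 4(4 + 2/5) = 88/5; numerator = 3(25/204) - 1(95/84) = -545/714; a_4 = (-545/714)/(88/5) = -2725/62832

r = 1; a_0 = 1; a_1 = 15/7; a_2 = 95/84; a_3 = 25/204; a_4 = -2725/62832


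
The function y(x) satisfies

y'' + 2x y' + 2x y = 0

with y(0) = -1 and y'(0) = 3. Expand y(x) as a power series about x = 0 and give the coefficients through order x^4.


Ansatz: y(x) = sum_{n>=0} a_n x^n, so y'(x) = sum_{n>=1} n a_n x^(n-1) and y''(x) = sum_{n>=2} n(n-1) a_n x^(n-2).
Substitute into P(x) y'' + Q(x) y' + R(x) y = 0 with P(x) = 1, Q(x) = 2x, R(x) = 2x, and match powers of x.
Initial conditions: a_0 = -1, a_1 = 3.
Setting the coefficient of each power of x to zero and solving order by order (substituting the coefficients already found):
  x^0: 2 a_2 = 0  ->  a_2 = 0
  x^1: 6 a_3 + 2 a_1 + 2 a_0 = 0  ->  6 a_3 = -2 a_1 - 2 a_0 = -4  ->  a_3 = -2/3
  x^2: 12 a_4 + 4 a_2 + 2 a_1 = 0  ->  12 a_4 = -4 a_2 - 2 a_1 = -6  ->  a_4 = -1/2
Truncated series: y(x) = -1 + 3 x - (2/3) x^3 - (1/2) x^4 + O(x^5).

a_0 = -1; a_1 = 3; a_2 = 0; a_3 = -2/3; a_4 = -1/2


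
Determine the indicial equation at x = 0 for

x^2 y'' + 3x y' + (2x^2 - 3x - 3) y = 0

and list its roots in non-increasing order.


Divide by x^2 to reach normal form y'' + P_1(x) y' + P_2(x) y = 0 with P_1(x) = 3/x and P_2(x) = 2 - 3/x - 3/x^2.
x = 0 is a singular point because the y'-coefficient 3/x has a pole at x = 0 and the y-coefficient 2 - 3/x - 3/x^2 has a pole at x = 0.
It is a regular singular point because x P_1(x) = p(x) = 3 and x^2 P_2(x) = q(x) = 2x^2 - 3x - 3 are polynomials, hence analytic at x = 0.
p(0) = 3,  q(0) = -3.
Indicial equation: r(r-1) + p(0) r + q(0) = 0, i.e. r^2 + (p(0) - 1) r + q(0) = 0, i.e. r^2 + 2 r - 3 = 0.
Discriminant: (2)^2 - 4(-3) = 16, so r = (-2 ± 4)/2.
Solving: r_1 = 1, r_2 = -3.

indicial: r^2 + 2 r - 3 = 0; roots r_1 = 1, r_2 = -3


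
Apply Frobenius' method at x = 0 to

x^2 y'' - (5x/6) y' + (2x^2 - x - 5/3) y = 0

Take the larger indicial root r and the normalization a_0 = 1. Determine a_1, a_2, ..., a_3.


Write in Frobenius form y'' + (p(x)/x) y' + (q(x)/x^2) y = 0:
  p(x) = -5/6,  q(x) = 2x^2 - x - 5/3.
Indicial equation: r(r-1) + (-5/6) r + (-5/3) = 0 -> roots r_1 = 5/2, r_2 = -2/3.
Take r = r_1 = 5/2. Let y(x) = x^r sum_{n>=0} a_n x^n with a_0 = 1.
Substitute y = x^r sum a_n x^n and match x^{r+n}. The recurrence is
  D(n) a_n - 1 a_{n-1} + 2 a_{n-2} = 0,  where D(n) = (r+n)(r+n-1) + (-5/6)(r+n) + (-5/3).
  a_n = [1 a_{n-1} - 2 a_{n-2}] / D(n).
Since the indicial polynomial factors as (r - r_1)(r - r_2), D(n) = (r_1 + n - r_1)(r_1 + n - r_2) = n(n + 19/6).
Evaluating step by step (a_0 = 1):
  n = 1: D(1) = 1(1 + 19/6) = 25/6; numerator = 1(1) = 1; a_1 = (1)/(25/6) = 6/25
  n = 2: D(2) = 2(2 + 19/6) = 31/3; numerator = 1(6/25) - 2(1) = -44/25; a_2 = (-44/25)/(31/3) = -132/775
  n = 3: D(3) = 3(3 + 19/6) = 37/2; numerator = 1(-132/775) - 2(6/25) = -504/775; a_3 = (-504/775)/(37/2) = -1008/28675

r = 5/2; a_0 = 1; a_1 = 6/25; a_2 = -132/775; a_3 = -1008/28675


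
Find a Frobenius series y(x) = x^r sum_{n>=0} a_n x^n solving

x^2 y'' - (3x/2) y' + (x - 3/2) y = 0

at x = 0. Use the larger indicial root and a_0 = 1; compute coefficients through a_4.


Write in Frobenius form y'' + (p(x)/x) y' + (q(x)/x^2) y = 0:
  p(x) = -3/2,  q(x) = x - 3/2.
Indicial equation: r(r-1) + (-3/2) r + (-3/2) = 0 -> roots r_1 = 3, r_2 = -1/2.
Take r = r_1 = 3. Let y(x) = x^r sum_{n>=0} a_n x^n with a_0 = 1.
Substitute y = x^r sum a_n x^n and match x^{r+n}. The recurrence is
  D(n) a_n + 1 a_{n-1} = 0,  where D(n) = (r+n)(r+n-1) + (-3/2)(r+n) + (-3/2).
  a_n = -1 / D(n) * a_{n-1}.
Since the indicial polynomial factors as (r - r_1)(r - r_2), D(n) = (r_1 + n - r_1)(r_1 + n - r_2) = n(n + 7/2).
Evaluating step by step (a_0 = 1):
  n = 1: D(1) = 1(1 + 7/2) = 9/2; numerator = -1(1) = -1; a_1 = (-1)/(9/2) = -2/9
  n = 2: D(2) = 2(2 + 7/2) = 11; numerator = -1(-2/9) = 2/9; a_2 = (2/9)/(11) = 2/99
  n = 3: D(3) = 3(3 + 7/2) = 39/2; numerator = -1(2/99) = -2/99; a_3 = (-2/99)/(39/2) = -4/3861
  n = 4: D(4) = 4(4 + 7/2) = 30; numerator = -1(-4/3861) = 4/3861; a_4 = (4/3861)/(30) = 2/57915

r = 3; a_0 = 1; a_1 = -2/9; a_2 = 2/99; a_3 = -4/3861; a_4 = 2/57915


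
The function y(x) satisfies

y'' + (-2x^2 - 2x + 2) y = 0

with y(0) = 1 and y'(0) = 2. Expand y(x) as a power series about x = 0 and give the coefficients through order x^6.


Ansatz: y(x) = sum_{n>=0} a_n x^n, so y'(x) = sum_{n>=1} n a_n x^(n-1) and y''(x) = sum_{n>=2} n(n-1) a_n x^(n-2).
Substitute into P(x) y'' + Q(x) y' + R(x) y = 0 with P(x) = 1, Q(x) = 0, R(x) = -2x^2 - 2x + 2, and match powers of x.
Initial conditions: a_0 = 1, a_1 = 2.
Setting the coefficient of each power of x to zero and solving order by order (substituting the coefficients already found):
  x^0: 2 a_2 + 2 a_0 = 0  ->  2 a_2 = -2 a_0 = -2  ->  a_2 = -1
  x^1: 6 a_3 + 2 a_1 - 2 a_0 = 0  ->  6 a_3 = -2 a_1 + 2 a_0 = -2  ->  a_3 = -1/3
  x^2: 12 a_4 + 2 a_2 - 2 a_1 - 2 a_0 = 0  ->  12 a_4 = -2 a_2 + 2 a_1 + 2 a_0 = 8  ->  a_4 = 2/3
  x^3: 20 a_5 + 2 a_3 - 2 a_2 - 2 a_1 = 0  ->  20 a_5 = -2 a_3 + 2 a_2 + 2 a_1 = 8/3  ->  a_5 = 2/15
  x^4: 30 a_6 + 2 a_4 - 2 a_3 - 2 a_2 = 0  ->  30 a_6 = -2 a_4 + 2 a_3 + 2 a_2 = -4  ->  a_6 = -2/15
Truncated series: y(x) = 1 + 2 x - x^2 - (1/3) x^3 + (2/3) x^4 + (2/15) x^5 - (2/15) x^6 + O(x^7).

a_0 = 1; a_1 = 2; a_2 = -1; a_3 = -1/3; a_4 = 2/3; a_5 = 2/15; a_6 = -2/15


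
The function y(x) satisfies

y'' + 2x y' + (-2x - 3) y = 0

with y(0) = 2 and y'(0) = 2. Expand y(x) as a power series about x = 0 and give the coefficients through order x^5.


Ansatz: y(x) = sum_{n>=0} a_n x^n, so y'(x) = sum_{n>=1} n a_n x^(n-1) and y''(x) = sum_{n>=2} n(n-1) a_n x^(n-2).
Substitute into P(x) y'' + Q(x) y' + R(x) y = 0 with P(x) = 1, Q(x) = 2x, R(x) = -2x - 3, and match powers of x.
Initial conditions: a_0 = 2, a_1 = 2.
Setting the coefficient of each power of x to zero and solving order by order (substituting the coefficients already found):
  x^0: 2 a_2 - 3 a_0 = 0  ->  2 a_2 = 3 a_0 = 6  ->  a_2 = 3
  x^1: 6 a_3 - a_1 - 2 a_0 = 0  ->  6 a_3 = a_1 + 2 a_0 = 6  ->  a_3 = 1
  x^2: 12 a_4 + a_2 - 2 a_1 = 0  ->  12 a_4 = -a_2 + 2 a_1 = 1  ->  a_4 = 1/12
  x^3: 20 a_5 + 3 a_3 - 2 a_2 = 0  ->  20 a_5 = -3 a_3 + 2 a_2 = 3  ->  a_5 = 3/20
Truncated series: y(x) = 2 + 2 x + 3 x^2 + x^3 + (1/12) x^4 + (3/20) x^5 + O(x^6).

a_0 = 2; a_1 = 2; a_2 = 3; a_3 = 1; a_4 = 1/12; a_5 = 3/20


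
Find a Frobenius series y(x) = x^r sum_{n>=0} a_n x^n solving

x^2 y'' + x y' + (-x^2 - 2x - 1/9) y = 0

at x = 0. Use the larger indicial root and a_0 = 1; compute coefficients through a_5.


Write in Frobenius form y'' + (p(x)/x) y' + (q(x)/x^2) y = 0:
  p(x) = 1,  q(x) = -x^2 - 2x - 1/9.
Indicial equation: r(r-1) + (1) r + (-1/9) = 0 -> roots r_1 = 1/3, r_2 = -1/3.
Take r = r_1 = 1/3. Let y(x) = x^r sum_{n>=0} a_n x^n with a_0 = 1.
Substitute y = x^r sum a_n x^n and match x^{r+n}. The recurrence is
  D(n) a_n - 2 a_{n-1} - 1 a_{n-2} = 0,  where D(n) = (r+n)(r+n-1) + (1)(r+n) + (-1/9).
  a_n = [2 a_{n-1} + 1 a_{n-2}] / D(n).
Since the indicial polynomial factors as (r - r_1)(r - r_2), D(n) = (r_1 + n - r_1)(r_1 + n - r_2) = n(n + 2/3).
Evaluating step by step (a_0 = 1):
  n = 1: D(1) = 1(1 + 2/3) = 5/3; numerator = 2(1) = 2; a_1 = (2)/(5/3) = 6/5
  n = 2: D(2) = 2(2 + 2/3) = 16/3; numerator = 2(6/5) + 1(1) = 17/5; a_2 = (17/5)/(16/3) = 51/80
  n = 3: D(3) = 3(3 + 2/3) = 11; numerator = 2(51/80) + 1(6/5) = 99/40; a_3 = (99/40)/(11) = 9/40
  n = 4: D(4) = 4(4 + 2/3) = 56/3; numerator = 2(9/40) + 1(51/80) = 87/80; a_4 = (87/80)/(56/3) = 261/4480
  n = 5: D(5) = 5(5 + 2/3) = 85/3; numerator = 2(261/4480) + 1(9/40) = 153/448; a_5 = (153/448)/(85/3) = 27/2240

r = 1/3; a_0 = 1; a_1 = 6/5; a_2 = 51/80; a_3 = 9/40; a_4 = 261/4480; a_5 = 27/2240


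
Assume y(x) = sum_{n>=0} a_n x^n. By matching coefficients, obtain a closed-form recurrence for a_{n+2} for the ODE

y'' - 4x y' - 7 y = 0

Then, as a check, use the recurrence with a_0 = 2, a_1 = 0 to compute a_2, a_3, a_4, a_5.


Substitute y = sum_n a_n x^n.
y''(x) has coefficient (n+2)(n+1) a_{n+2} at x^n;
-4 x y'(x) has coefficient -4 n a_n at x^n (shift);
-7 y(x) has coefficient -7 a_n at x^n.
Matching x^n: (n+2)(n+1) a_{n+2} + (-4n - 7) a_n = 0.
Thus a_{n+2} = (4n + 7) / ((n+1)(n+2)) * a_n.

Check with a_0 = 2, a_1 = 0 (apply the recurrence for n = 0, 1, 2, 3): a_0 = 2, a_1 = 0, a_2 = 7, a_3 = 0, a_4 = 35/4, a_5 = 0.

a_(n+2) = (4n + 7) / ((n+1)(n+2)) * a_n; check: a_0 = 2, a_1 = 0, a_2 = 7, a_3 = 0, a_4 = 35/4, a_5 = 0


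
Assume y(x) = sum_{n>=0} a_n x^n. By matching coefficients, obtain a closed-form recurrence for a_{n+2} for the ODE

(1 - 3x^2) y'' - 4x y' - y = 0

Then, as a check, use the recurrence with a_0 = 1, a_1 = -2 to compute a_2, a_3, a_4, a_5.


Substitute y = sum_n a_n x^n.
(1 - 3 x^2) y'' contributes (n+2)(n+1) a_{n+2} - 3 n(n-1) a_n at x^n.
-4 x y'(x) contributes -4 n a_n at x^n.
-y(x) contributes -1 a_n at x^n.
Matching x^n: (n+2)(n+1) a_{n+2} + (-3 n(n-1) - 4 n - 1) a_n = 0.
Thus a_{n+2} = (3 n(n-1) + 4 n + 1) / ((n+1)(n+2)) * a_n.

Check with a_0 = 1, a_1 = -2 (apply the recurrence for n = 0, 1, 2, 3): a_0 = 1, a_1 = -2, a_2 = 1/2, a_3 = -5/3, a_4 = 5/8, a_5 = -31/12.

a_(n+2) = (3 n(n-1) + 4 n + 1) / ((n+1)(n+2)) * a_n; check: a_0 = 1, a_1 = -2, a_2 = 1/2, a_3 = -5/3, a_4 = 5/8, a_5 = -31/12


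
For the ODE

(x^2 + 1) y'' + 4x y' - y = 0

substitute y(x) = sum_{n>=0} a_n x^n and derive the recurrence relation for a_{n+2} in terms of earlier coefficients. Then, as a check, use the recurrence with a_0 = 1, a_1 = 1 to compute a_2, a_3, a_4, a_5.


Substitute y = sum_n a_n x^n.
(1 + 1 x^2) y'' contributes (n+2)(n+1) a_{n+2} + n(n-1) a_n at x^n.
4 x y'(x) contributes 4 n a_n at x^n.
-y(x) contributes -1 a_n at x^n.
Matching x^n: (n+2)(n+1) a_{n+2} + (n(n-1) + 4 n - 1) a_n = 0.
Thus a_{n+2} = (-n(n-1) - 4 n + 1) / ((n+1)(n+2)) * a_n.

Check with a_0 = 1, a_1 = 1 (apply the recurrence for n = 0, 1, 2, 3): a_0 = 1, a_1 = 1, a_2 = 1/2, a_3 = -1/2, a_4 = -3/8, a_5 = 17/40.

a_(n+2) = (-n(n-1) - 4 n + 1) / ((n+1)(n+2)) * a_n; check: a_0 = 1, a_1 = 1, a_2 = 1/2, a_3 = -1/2, a_4 = -3/8, a_5 = 17/40


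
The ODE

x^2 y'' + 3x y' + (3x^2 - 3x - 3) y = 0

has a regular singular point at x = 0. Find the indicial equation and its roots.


Divide by x^2 to reach normal form y'' + P_1(x) y' + P_2(x) y = 0 with P_1(x) = 3/x and P_2(x) = 3 - 3/x - 3/x^2.
x = 0 is a singular point because the y'-coefficient 3/x has a pole at x = 0 and the y-coefficient 3 - 3/x - 3/x^2 has a pole at x = 0.
It is a regular singular point because x P_1(x) = p(x) = 3 and x^2 P_2(x) = q(x) = 3x^2 - 3x - 3 are polynomials, hence analytic at x = 0.
p(0) = 3,  q(0) = -3.
Indicial equation: r(r-1) + p(0) r + q(0) = 0, i.e. r^2 + (p(0) - 1) r + q(0) = 0, i.e. r^2 + 2 r - 3 = 0.
Discriminant: (2)^2 - 4(-3) = 16, so r = (-2 ± 4)/2.
Solving: r_1 = 1, r_2 = -3.

indicial: r^2 + 2 r - 3 = 0; roots r_1 = 1, r_2 = -3


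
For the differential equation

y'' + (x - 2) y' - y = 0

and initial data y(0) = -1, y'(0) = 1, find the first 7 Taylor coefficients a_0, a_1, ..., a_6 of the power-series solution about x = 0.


Ansatz: y(x) = sum_{n>=0} a_n x^n, so y'(x) = sum_{n>=1} n a_n x^(n-1) and y''(x) = sum_{n>=2} n(n-1) a_n x^(n-2).
Substitute into P(x) y'' + Q(x) y' + R(x) y = 0 with P(x) = 1, Q(x) = x - 2, R(x) = -1, and match powers of x.
Initial conditions: a_0 = -1, a_1 = 1.
Setting the coefficient of each power of x to zero and solving order by order (substituting the coefficients already found):
  x^0: 2 a_2 - 2 a_1 - a_0 = 0  ->  2 a_2 = 2 a_1 + a_0 = 1  ->  a_2 = 1/2
  x^1: 6 a_3 - 4 a_2 = 0  ->  6 a_3 = 4 a_2 = 2  ->  a_3 = 1/3
  x^2: 12 a_4 - 6 a_3 + a_2 = 0  ->  12 a_4 = 6 a_3 - a_2 = 3/2  ->  a_4 = 1/8
  x^3: 20 a_5 - 8 a_4 + 2 a_3 = 0  ->  20 a_5 = 8 a_4 - 2 a_3 = 1/3  ->  a_5 = 1/60
  x^4: 30 a_6 - 10 a_5 + 3 a_4 = 0  ->  30 a_6 = 10 a_5 - 3 a_4 = -5/24  ->  a_6 = -1/144
Truncated series: y(x) = -1 + x + (1/2) x^2 + (1/3) x^3 + (1/8) x^4 + (1/60) x^5 - (1/144) x^6 + O(x^7).

a_0 = -1; a_1 = 1; a_2 = 1/2; a_3 = 1/3; a_4 = 1/8; a_5 = 1/60; a_6 = -1/144


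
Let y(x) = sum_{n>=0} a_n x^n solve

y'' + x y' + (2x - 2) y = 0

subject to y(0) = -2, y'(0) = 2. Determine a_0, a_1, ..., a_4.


Ansatz: y(x) = sum_{n>=0} a_n x^n, so y'(x) = sum_{n>=1} n a_n x^(n-1) and y''(x) = sum_{n>=2} n(n-1) a_n x^(n-2).
Substitute into P(x) y'' + Q(x) y' + R(x) y = 0 with P(x) = 1, Q(x) = x, R(x) = 2x - 2, and match powers of x.
Initial conditions: a_0 = -2, a_1 = 2.
Setting the coefficient of each power of x to zero and solving order by order (substituting the coefficients already found):
  x^0: 2 a_2 - 2 a_0 = 0  ->  2 a_2 = 2 a_0 = -4  ->  a_2 = -2
  x^1: 6 a_3 - a_1 + 2 a_0 = 0  ->  6 a_3 = a_1 - 2 a_0 = 6  ->  a_3 = 1
  x^2: 12 a_4 + 2 a_1 = 0  ->  12 a_4 = -2 a_1 = -4  ->  a_4 = -1/3
Truncated series: y(x) = -2 + 2 x - 2 x^2 + x^3 - (1/3) x^4 + O(x^5).

a_0 = -2; a_1 = 2; a_2 = -2; a_3 = 1; a_4 = -1/3


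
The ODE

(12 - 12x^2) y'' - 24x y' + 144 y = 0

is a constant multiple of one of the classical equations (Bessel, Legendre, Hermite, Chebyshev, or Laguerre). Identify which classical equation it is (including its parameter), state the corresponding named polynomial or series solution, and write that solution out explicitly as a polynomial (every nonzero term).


All three coefficients share the factor 12; dividing through by 12 gives  (1 - x^2) y'' - 2x y' + 12 y = 0.
This matches the Legendre equation (1 - x^2) y'' - 2x y' + n(n+1) y = 0 (note the -2x y' term) with n(n+1) = 12, so n = 3; the polynomial solution is P_3(x).
With y = sum_k a_k x^k, matching x^k gives (k+2)(k+1) a_{k+2} = [k(k+1) - n(n+1)] a_k = (k - 3)(k + 4) a_k. The right side vanishes at k = 3, so the series with the parity of 3 terminates at degree 3.
Standard normalization (P_n(1) = 1): leading coefficient (2n)!/(2^n (n!)^2) = 720/(8*36) = 5/2, so a_3 = 5/2. Work downward with a_k = (k+1)(k+2) a_{k+2} / ((k - 3)(k + 4)):
  a_1 = (2)(3)(5/2) / ((1 - 3)(1 + 4)) = 15/(-10) = -3/2
Hence P_3(x) = 5 x^3/2 - 3 x/2.

P_3(x); series = 5 x^3/2 - 3 x/2


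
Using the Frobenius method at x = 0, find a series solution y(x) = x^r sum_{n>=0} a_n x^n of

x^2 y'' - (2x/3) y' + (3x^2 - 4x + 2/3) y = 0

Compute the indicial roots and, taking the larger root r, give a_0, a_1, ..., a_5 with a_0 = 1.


Write in Frobenius form y'' + (p(x)/x) y' + (q(x)/x^2) y = 0:
  p(x) = -2/3,  q(x) = 3x^2 - 4x + 2/3.
Indicial equation: r(r-1) + (-2/3) r + (2/3) = 0 -> roots r_1 = 1, r_2 = 2/3.
Take r = r_1 = 1. Let y(x) = x^r sum_{n>=0} a_n x^n with a_0 = 1.
Substitute y = x^r sum a_n x^n and match x^{r+n}. The recurrence is
  D(n) a_n - 4 a_{n-1} + 3 a_{n-2} = 0,  where D(n) = (r+n)(r+n-1) + (-2/3)(r+n) + (2/3).
  a_n = [4 a_{n-1} - 3 a_{n-2}] / D(n).
Since the indicial polynomial factors as (r - r_1)(r - r_2), D(n) = (r_1 + n - r_1)(r_1 + n - r_2) = n(n + 1/3).
Evaluating step by step (a_0 = 1):
  n = 1: D(1) = 1(1 + 1/3) = 4/3; numerator = 4(1) = 4; a_1 = (4)/(4/3) = 3
  n = 2: D(2) = 2(2 + 1/3) = 14/3; numerator = 4(3) - 3(1) = 9; a_2 = (9)/(14/3) = 27/14
  n = 3: D(3) = 3(3 + 1/3) = 10; numerator = 4(27/14) - 3(3) = -9/7; a_3 = (-9/7)/(10) = -9/70
  n = 4: D(4) = 4(4 + 1/3) = 52/3; numerator = 4(-9/70) - 3(27/14) = -63/10; a_4 = (-63/10)/(52/3) = -189/520
  n = 5: D(5) = 5(5 + 1/3) = 80/3; numerator = 4(-189/520) - 3(-9/70) = -486/455; a_5 = (-486/455)/(80/3) = -729/18200

r = 1; a_0 = 1; a_1 = 3; a_2 = 27/14; a_3 = -9/70; a_4 = -189/520; a_5 = -729/18200


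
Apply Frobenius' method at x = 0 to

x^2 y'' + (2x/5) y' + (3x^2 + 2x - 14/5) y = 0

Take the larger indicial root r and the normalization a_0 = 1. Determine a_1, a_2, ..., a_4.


Write in Frobenius form y'' + (p(x)/x) y' + (q(x)/x^2) y = 0:
  p(x) = 2/5,  q(x) = 3x^2 + 2x - 14/5.
Indicial equation: r(r-1) + (2/5) r + (-14/5) = 0 -> roots r_1 = 2, r_2 = -7/5.
Take r = r_1 = 2. Let y(x) = x^r sum_{n>=0} a_n x^n with a_0 = 1.
Substitute y = x^r sum a_n x^n and match x^{r+n}. The recurrence is
  D(n) a_n + 2 a_{n-1} + 3 a_{n-2} = 0,  where D(n) = (r+n)(r+n-1) + (2/5)(r+n) + (-14/5).
  a_n = [-2 a_{n-1} - 3 a_{n-2}] / D(n).
Since the indicial polynomial factors as (r - r_1)(r - r_2), D(n) = (r_1 + n - r_1)(r_1 + n - r_2) = n(n + 17/5).
Evaluating step by step (a_0 = 1):
  n = 1: D(1) = 1(1 + 17/5) = 22/5; numerator = -2(1) = -2; a_1 = (-2)/(22/5) = -5/11
  n = 2: D(2) = 2(2 + 17/5) = 54/5; numerator = -2(-5/11) - 3(1) = -23/11; a_2 = (-23/11)/(54/5) = -115/594
  n = 3: D(3) = 3(3 + 17/5) = 96/5; numerator = -2(-115/594) - 3(-5/11) = 520/297; a_3 = (520/297)/(96/5) = 325/3564
  n = 4: D(4) = 4(4 + 17/5) = 148/5; numerator = -2(325/3564) - 3(-115/594) = 355/891; a_4 = (355/891)/(148/5) = 1775/131868

r = 2; a_0 = 1; a_1 = -5/11; a_2 = -115/594; a_3 = 325/3564; a_4 = 1775/131868


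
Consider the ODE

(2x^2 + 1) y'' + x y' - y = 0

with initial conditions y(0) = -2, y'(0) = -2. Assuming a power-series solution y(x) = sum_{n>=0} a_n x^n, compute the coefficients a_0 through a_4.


Ansatz: y(x) = sum_{n>=0} a_n x^n, so y'(x) = sum_{n>=1} n a_n x^(n-1) and y''(x) = sum_{n>=2} n(n-1) a_n x^(n-2).
Substitute into P(x) y'' + Q(x) y' + R(x) y = 0 with P(x) = 2x^2 + 1, Q(x) = x, R(x) = -1, and match powers of x.
Initial conditions: a_0 = -2, a_1 = -2.
Setting the coefficient of each power of x to zero and solving order by order (substituting the coefficients already found):
  x^0: 2 a_2 - a_0 = 0  ->  2 a_2 = a_0 = -2  ->  a_2 = -1
  x^1: 6 a_3 = 0  ->  a_3 = 0
  x^2: 12 a_4 + 5 a_2 = 0  ->  12 a_4 = -5 a_2 = 5  ->  a_4 = 5/12
Truncated series: y(x) = -2 - 2 x - x^2 + (5/12) x^4 + O(x^5).

a_0 = -2; a_1 = -2; a_2 = -1; a_3 = 0; a_4 = 5/12


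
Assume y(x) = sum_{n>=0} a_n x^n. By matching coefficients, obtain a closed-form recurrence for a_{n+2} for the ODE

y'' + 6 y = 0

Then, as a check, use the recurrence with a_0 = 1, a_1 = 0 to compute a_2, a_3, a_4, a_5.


Substitute y = sum_n a_n x^n into y'' + (const) y = 0.
y''(x) = sum_{n>=0} (n+2)(n+1) a_{n+2} x^n.
The ODE becomes sum_n [(n+2)(n+1) a_{n+2} + 6 a_n] x^n = 0.
Setting each coefficient to zero gives the recurrence:
  (n+2)(n+1) a_{n+2} + 6 a_n = 0,
  a_{n+2} = -6 / ((n+1)(n+2)) a_n.

Check with a_0 = 1, a_1 = 0 (apply the recurrence for n = 0, 1, 2, 3): a_0 = 1, a_1 = 0, a_2 = -3, a_3 = 0, a_4 = 3/2, a_5 = 0.

a_{n+2} = -6/((n+1)(n+2)) * a_n; check: a_0 = 1, a_1 = 0, a_2 = -3, a_3 = 0, a_4 = 3/2, a_5 = 0


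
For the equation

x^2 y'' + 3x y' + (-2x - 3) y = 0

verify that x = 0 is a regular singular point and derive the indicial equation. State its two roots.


Divide by x^2 to reach normal form y'' + P_1(x) y' + P_2(x) y = 0 with P_1(x) = 3/x and P_2(x) = -2/x - 3/x^2.
x = 0 is a singular point because the y'-coefficient 3/x has a pole at x = 0 and the y-coefficient -2/x - 3/x^2 has a pole at x = 0.
It is a regular singular point because x P_1(x) = p(x) = 3 and x^2 P_2(x) = q(x) = -2x - 3 are polynomials, hence analytic at x = 0.
p(0) = 3,  q(0) = -3.
Indicial equation: r(r-1) + p(0) r + q(0) = 0, i.e. r^2 + (p(0) - 1) r + q(0) = 0, i.e. r^2 + 2 r - 3 = 0.
Discriminant: (2)^2 - 4(-3) = 16, so r = (-2 ± 4)/2.
Solving: r_1 = 1, r_2 = -3.

indicial: r^2 + 2 r - 3 = 0; roots r_1 = 1, r_2 = -3


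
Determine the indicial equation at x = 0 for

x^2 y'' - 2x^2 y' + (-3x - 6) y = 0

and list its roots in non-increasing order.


Divide by x^2 to reach normal form y'' + P_1(x) y' + P_2(x) y = 0 with P_1(x) = -2 and P_2(x) = -3/x - 6/x^2.
x = 0 is a singular point because the y-coefficient -3/x - 6/x^2 has a pole at x = 0.
It is a regular singular point because x P_1(x) = p(x) = -2x and x^2 P_2(x) = q(x) = -3x - 6 are polynomials, hence analytic at x = 0.
p(0) = 0,  q(0) = -6.
Indicial equation: r(r-1) + p(0) r + q(0) = 0, i.e. r^2 + (p(0) - 1) r + q(0) = 0, i.e. r^2 - 1 r - 6 = 0.
Discriminant: (-1)^2 - 4(-6) = 25, so r = (1 ± 5)/2.
Solving: r_1 = 3, r_2 = -2.

indicial: r^2 - 1 r - 6 = 0; roots r_1 = 3, r_2 = -2


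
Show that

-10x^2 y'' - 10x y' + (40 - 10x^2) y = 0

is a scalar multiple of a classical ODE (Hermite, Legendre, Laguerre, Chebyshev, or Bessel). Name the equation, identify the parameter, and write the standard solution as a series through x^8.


All three coefficients share the factor -10; dividing through by -10 gives  x^2 y'' + x y' + (x^2 - 4) y = 0.
This matches the Bessel equation x^2 y'' + x y' + (x^2 - nu^2) y = 0 with nu^2 = 4, so nu = 2; the solution bounded at x = 0 is J_2(x).
Frobenius at x = 0: indicial roots ±nu; for r = nu the recurrence k(k + 2nu) c_k = -c_{k-2} gives the standard series J_nu(x) = sum_{k>=0} (-1)^k / (k! (k+nu)!) (x/2)^(2k+nu). Evaluate the first 4 terms:
  k = 0: (-1)^0 / (0! * 2! * 2^2) x^2 = 1/(1*2*4) x^2 = (1/8) x^2
  k = 1: (-1)^1 / (1! * 3! * 2^4) x^4 = -1/(1*6*16) x^4 = (-1/96) x^4
  k = 2: (-1)^2 / (2! * 4! * 2^6) x^6 = 1/(2*24*64) x^6 = (1/3072) x^6
  k = 3: (-1)^3 / (3! * 5! * 2^8) x^8 = -1/(6*120*256) x^8 = (-1/184320) x^8
Hence J_2(x) = -x^8/184320 + x^6/3072 - x^4/96 + x^2/8 + ....

J_2(x); series = -x^8/184320 + x^6/3072 - x^4/96 + x^2/8


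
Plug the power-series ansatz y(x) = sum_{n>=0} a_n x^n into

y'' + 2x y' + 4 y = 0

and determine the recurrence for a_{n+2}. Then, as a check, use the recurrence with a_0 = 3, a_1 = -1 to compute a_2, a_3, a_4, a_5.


Substitute y = sum_n a_n x^n.
y''(x) has coefficient (n+2)(n+1) a_{n+2} at x^n;
2 x y'(x) has coefficient 2 n a_n at x^n (shift);
4 y(x) has coefficient 4 a_n at x^n.
Matching x^n: (n+2)(n+1) a_{n+2} + (2n + 4) a_n = 0.
Thus a_{n+2} = (-2n - 4) / ((n+1)(n+2)) * a_n.

Check with a_0 = 3, a_1 = -1 (apply the recurrence for n = 0, 1, 2, 3): a_0 = 3, a_1 = -1, a_2 = -6, a_3 = 1, a_4 = 4, a_5 = -1/2.

a_(n+2) = (-2n - 4) / ((n+1)(n+2)) * a_n; check: a_0 = 3, a_1 = -1, a_2 = -6, a_3 = 1, a_4 = 4, a_5 = -1/2


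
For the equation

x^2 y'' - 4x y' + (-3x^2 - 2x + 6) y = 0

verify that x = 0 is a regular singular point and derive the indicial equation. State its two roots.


Divide by x^2 to reach normal form y'' + P_1(x) y' + P_2(x) y = 0 with P_1(x) = -4/x and P_2(x) = -3 - 2/x + 6/x^2.
x = 0 is a singular point because the y'-coefficient -4/x has a pole at x = 0 and the y-coefficient -3 - 2/x + 6/x^2 has a pole at x = 0.
It is a regular singular point because x P_1(x) = p(x) = -4 and x^2 P_2(x) = q(x) = -3x^2 - 2x + 6 are polynomials, hence analytic at x = 0.
p(0) = -4,  q(0) = 6.
Indicial equation: r(r-1) + p(0) r + q(0) = 0, i.e. r^2 + (p(0) - 1) r + q(0) = 0, i.e. r^2 - 5 r + 6 = 0.
Discriminant: (-5)^2 - 4(6) = 1, so r = (5 ± 1)/2.
Solving: r_1 = 3, r_2 = 2.

indicial: r^2 - 5 r + 6 = 0; roots r_1 = 3, r_2 = 2


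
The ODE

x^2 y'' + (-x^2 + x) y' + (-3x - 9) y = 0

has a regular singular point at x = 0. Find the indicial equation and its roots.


Divide by x^2 to reach normal form y'' + P_1(x) y' + P_2(x) y = 0 with P_1(x) = -1 + 1/x and P_2(x) = -3/x - 9/x^2.
x = 0 is a singular point because the y'-coefficient -1 + 1/x has a pole at x = 0 and the y-coefficient -3/x - 9/x^2 has a pole at x = 0.
It is a regular singular point because x P_1(x) = p(x) = 1 - x and x^2 P_2(x) = q(x) = -3x - 9 are polynomials, hence analytic at x = 0.
p(0) = 1,  q(0) = -9.
Indicial equation: r(r-1) + p(0) r + q(0) = 0, i.e. r^2 + (p(0) - 1) r + q(0) = 0, i.e. r^2 - 9 = 0.
Discriminant: (0)^2 - 4(-9) = 36, so r = (0 ± 6)/2.
Solving: r_1 = 3, r_2 = -3.

indicial: r^2 - 9 = 0; roots r_1 = 3, r_2 = -3


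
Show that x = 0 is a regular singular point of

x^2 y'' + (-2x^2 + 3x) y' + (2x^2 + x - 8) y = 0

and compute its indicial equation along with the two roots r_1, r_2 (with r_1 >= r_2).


Divide by x^2 to reach normal form y'' + P_1(x) y' + P_2(x) y = 0 with P_1(x) = -2 + 3/x and P_2(x) = 2 + 1/x - 8/x^2.
x = 0 is a singular point because the y'-coefficient -2 + 3/x has a pole at x = 0 and the y-coefficient 2 + 1/x - 8/x^2 has a pole at x = 0.
It is a regular singular point because x P_1(x) = p(x) = 3 - 2x and x^2 P_2(x) = q(x) = 2x^2 + x - 8 are polynomials, hence analytic at x = 0.
p(0) = 3,  q(0) = -8.
Indicial equation: r(r-1) + p(0) r + q(0) = 0, i.e. r^2 + (p(0) - 1) r + q(0) = 0, i.e. r^2 + 2 r - 8 = 0.
Discriminant: (2)^2 - 4(-8) = 36, so r = (-2 ± 6)/2.
Solving: r_1 = 2, r_2 = -4.

indicial: r^2 + 2 r - 8 = 0; roots r_1 = 2, r_2 = -4


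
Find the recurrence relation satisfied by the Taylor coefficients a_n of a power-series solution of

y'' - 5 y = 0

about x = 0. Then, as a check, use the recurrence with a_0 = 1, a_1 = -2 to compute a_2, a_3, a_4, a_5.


Substitute y = sum_n a_n x^n into y'' + (const) y = 0.
y''(x) = sum_{n>=0} (n+2)(n+1) a_{n+2} x^n.
The ODE becomes sum_n [(n+2)(n+1) a_{n+2} - 5 a_n] x^n = 0.
Setting each coefficient to zero gives the recurrence:
  (n+2)(n+1) a_{n+2} - 5 a_n = 0,
  a_{n+2} = 5 / ((n+1)(n+2)) a_n.

Check with a_0 = 1, a_1 = -2 (apply the recurrence for n = 0, 1, 2, 3): a_0 = 1, a_1 = -2, a_2 = 5/2, a_3 = -5/3, a_4 = 25/24, a_5 = -5/12.

a_{n+2} = 5/((n+1)(n+2)) * a_n; check: a_0 = 1, a_1 = -2, a_2 = 5/2, a_3 = -5/3, a_4 = 25/24, a_5 = -5/12


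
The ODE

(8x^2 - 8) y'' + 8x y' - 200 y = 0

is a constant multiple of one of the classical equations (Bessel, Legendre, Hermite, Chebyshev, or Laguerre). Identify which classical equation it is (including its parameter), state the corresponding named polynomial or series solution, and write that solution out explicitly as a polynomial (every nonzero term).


All three coefficients share the factor -8; dividing through by -8 gives  (1 - x^2) y'' - x y' + 25 y = 0.
This matches the Chebyshev equation (1 - x^2) y'' - x y' + n^2 y = 0 (note the -x y' term, not -2x y') with n^2 = 25, so n = 5; the polynomial solution is T_5(x).
With y = sum_k a_k x^k, matching x^k gives (k+2)(k+1) a_{k+2} = (k^2 - n^2) a_k = (k - 5)(k + 5) a_k. The right side vanishes at k = 5, so the series with the parity of 5 terminates at degree 5.
Standard normalization: leading coefficient of T_n is 2^(n-1), so a_5 = 2^4 = 16. Work downward with a_k = (k+1)(k+2) a_{k+2} / ((k - 5)(k + 5)):
  a_3 = (4)(5)(16) / ((3 - 5)(3 + 5)) = 320/(-16) = -20
  a_1 = (2)(3)(-20) / ((1 - 5)(1 + 5)) = -120/(-24) = 5
Hence T_5(x) = 16 x^5 - 20 x^3 + 5 x.

T_5(x); series = 16 x^5 - 20 x^3 + 5 x


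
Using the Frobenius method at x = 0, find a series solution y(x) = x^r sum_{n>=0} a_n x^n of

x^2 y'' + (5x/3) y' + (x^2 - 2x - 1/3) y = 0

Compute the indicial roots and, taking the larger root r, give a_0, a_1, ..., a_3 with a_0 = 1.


Write in Frobenius form y'' + (p(x)/x) y' + (q(x)/x^2) y = 0:
  p(x) = 5/3,  q(x) = x^2 - 2x - 1/3.
Indicial equation: r(r-1) + (5/3) r + (-1/3) = 0 -> roots r_1 = 1/3, r_2 = -1.
Take r = r_1 = 1/3. Let y(x) = x^r sum_{n>=0} a_n x^n with a_0 = 1.
Substitute y = x^r sum a_n x^n and match x^{r+n}. The recurrence is
  D(n) a_n - 2 a_{n-1} + 1 a_{n-2} = 0,  where D(n) = (r+n)(r+n-1) + (5/3)(r+n) + (-1/3).
  a_n = [2 a_{n-1} - 1 a_{n-2}] / D(n).
Since the indicial polynomial factors as (r - r_1)(r - r_2), D(n) = (r_1 + n - r_1)(r_1 + n - r_2) = n(n + 4/3).
Evaluating step by step (a_0 = 1):
  n = 1: D(1) = 1(1 + 4/3) = 7/3; numerator = 2(1) = 2; a_1 = (2)/(7/3) = 6/7
  n = 2: D(2) = 2(2 + 4/3) = 20/3; numerator = 2(6/7) - 1(1) = 5/7; a_2 = (5/7)/(20/3) = 3/28
  n = 3: D(3) = 3(3 + 4/3) = 13; numerator = 2(3/28) - 1(6/7) = -9/14; a_3 = (-9/14)/(13) = -9/182

r = 1/3; a_0 = 1; a_1 = 6/7; a_2 = 3/28; a_3 = -9/182


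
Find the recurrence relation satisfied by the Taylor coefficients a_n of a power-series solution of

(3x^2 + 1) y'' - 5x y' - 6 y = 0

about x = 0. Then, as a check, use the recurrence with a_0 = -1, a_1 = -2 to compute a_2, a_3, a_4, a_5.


Substitute y = sum_n a_n x^n.
(1 + 3 x^2) y'' contributes (n+2)(n+1) a_{n+2} + 3 n(n-1) a_n at x^n.
-5 x y'(x) contributes -5 n a_n at x^n.
-6 y(x) contributes -6 a_n at x^n.
Matching x^n: (n+2)(n+1) a_{n+2} + (3 n(n-1) - 5 n - 6) a_n = 0.
Thus a_{n+2} = (-3 n(n-1) + 5 n + 6) / ((n+1)(n+2)) * a_n.

Check with a_0 = -1, a_1 = -2 (apply the recurrence for n = 0, 1, 2, 3): a_0 = -1, a_1 = -2, a_2 = -3, a_3 = -11/3, a_4 = -5/2, a_5 = -11/20.

a_(n+2) = (-3 n(n-1) + 5 n + 6) / ((n+1)(n+2)) * a_n; check: a_0 = -1, a_1 = -2, a_2 = -3, a_3 = -11/3, a_4 = -5/2, a_5 = -11/20


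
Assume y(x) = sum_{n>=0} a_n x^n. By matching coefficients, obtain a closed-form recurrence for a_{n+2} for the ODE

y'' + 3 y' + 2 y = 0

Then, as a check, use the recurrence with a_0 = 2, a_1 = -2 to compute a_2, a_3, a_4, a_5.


Substitute y = sum_n a_n x^n.
y''(x) has coefficient (n+2)(n+1) a_{n+2} at x^n;
3 y'(x) has coefficient 3 (n+1) a_{n+1} at x^n;
2 y(x) has coefficient 2 a_n at x^n.
Matching x^n: (n+2)(n+1) a_{n+2} + 3 (n+1) a_{n+1} + 2 a_n = 0.
Thus a_{n+2} = [-3 (n+1) a_{n+1} - 2 a_n] / ((n+1)(n+2)).

Check with a_0 = 2, a_1 = -2 (apply the recurrence for n = 0, 1, 2, 3): a_0 = 2, a_1 = -2, a_2 = 1, a_3 = -1/3, a_4 = 1/12, a_5 = -1/60.

a_(n+2) = [-3 (n+1) a_(n+1) - 2 a_n] / ((n+1)(n+2)); check: a_0 = 2, a_1 = -2, a_2 = 1, a_3 = -1/3, a_4 = 1/12, a_5 = -1/60


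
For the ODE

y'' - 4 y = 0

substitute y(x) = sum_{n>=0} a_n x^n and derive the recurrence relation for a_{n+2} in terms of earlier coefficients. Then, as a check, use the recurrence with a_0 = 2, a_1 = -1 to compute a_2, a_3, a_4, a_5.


Substitute y = sum_n a_n x^n into y'' + (const) y = 0.
y''(x) = sum_{n>=0} (n+2)(n+1) a_{n+2} x^n.
The ODE becomes sum_n [(n+2)(n+1) a_{n+2} - 4 a_n] x^n = 0.
Setting each coefficient to zero gives the recurrence:
  (n+2)(n+1) a_{n+2} - 4 a_n = 0,
  a_{n+2} = 4 / ((n+1)(n+2)) a_n.

Check with a_0 = 2, a_1 = -1 (apply the recurrence for n = 0, 1, 2, 3): a_0 = 2, a_1 = -1, a_2 = 4, a_3 = -2/3, a_4 = 4/3, a_5 = -2/15.

a_{n+2} = 4/((n+1)(n+2)) * a_n; check: a_0 = 2, a_1 = -1, a_2 = 4, a_3 = -2/3, a_4 = 4/3, a_5 = -2/15


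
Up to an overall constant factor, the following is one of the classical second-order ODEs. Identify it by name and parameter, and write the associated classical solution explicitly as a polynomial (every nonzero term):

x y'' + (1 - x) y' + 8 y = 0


The equation is already in a standard form:  x y'' + (1 - x) y' + 8 y = 0.
This matches the Laguerre equation x y'' + (1 - x) y' + n y = 0 with n = 8; the polynomial solution is L_8(x).
With y = sum_k a_k x^k, matching x^k gives (k+1)k a_{k+1} + (k+1) a_{k+1} - k a_k + n a_k = 0, i.e. (k+1)^2 a_{k+1} = (k - n) a_k = (k - 8) a_k. The right side vanishes at k = 8, so the series terminates at degree 8.
Standard normalization L_n(0) = 1 gives a_0 = 1. Work upward with a_{k+1} = (k - 8) a_k / (k+1)^2:
  a_1 = (0 - 8)(1) / 1^2 = -8/1 = -8
  a_2 = (1 - 8)(-8) / 2^2 = 56/4 = 14
  a_3 = (2 - 8)(14) / 3^2 = -84/9 = -28/3
  a_4 = (3 - 8)(-28/3) / 4^2 = (140/3)/16 = 35/12
  a_5 = (4 - 8)(35/12) / 5^2 = (-35/3)/25 = -7/15
  a_6 = (5 - 8)(-7/15) / 6^2 = (7/5)/36 = 7/180
  a_7 = (6 - 8)(7/180) / 7^2 = (-7/90)/49 = -1/630
  a_8 = (7 - 8)(-1/630) / 8^2 = (1/630)/64 = 1/40320
Hence L_8(x) = x^8/40320 - x^7/630 + 7 x^6/180 - 7 x^5/15 + 35 x^4/12 - 28 x^3/3 + 14 x^2 - 8 x + 1.

L_8(x); series = x^8/40320 - x^7/630 + 7 x^6/180 - 7 x^5/15 + 35 x^4/12 - 28 x^3/3 + 14 x^2 - 8 x + 1
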